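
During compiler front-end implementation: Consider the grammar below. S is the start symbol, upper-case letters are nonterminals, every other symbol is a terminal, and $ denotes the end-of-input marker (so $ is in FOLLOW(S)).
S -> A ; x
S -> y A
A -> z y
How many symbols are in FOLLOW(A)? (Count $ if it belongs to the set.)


S is the start symbol and does not occur in any rule body, so FOLLOW(S) = {$}.
Examining every occurrence of A in a rule body:
  S -> A ; x : A is followed by terminal ';' -> add ';'
  S -> y A : A is at the right end -> add FOLLOW(S) = {$}
  A -> z y : A does not occur in the body -> contributes nothing
FOLLOW(A) = {;, $}
Count: 2

2


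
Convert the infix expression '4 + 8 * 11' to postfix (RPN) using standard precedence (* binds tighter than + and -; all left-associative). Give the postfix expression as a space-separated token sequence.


Applying the shunting-yard algorithm:
  Operand 4 -> output
  Push '+' onto operator stack -> op-stack: [+]
  Operand 8 -> output
  Push '*' onto operator stack -> op-stack: [+, *]
  Operand 11 -> output
  End of input: pop '*' to output
  End of input: pop '+' to output
Postfix result: 4 8 11 * +

4 8 11 * +


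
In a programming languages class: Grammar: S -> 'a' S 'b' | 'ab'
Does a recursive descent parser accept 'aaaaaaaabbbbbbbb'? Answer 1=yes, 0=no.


Grammar accepts strings of the form a^n b^n (n >= 1)
Word: 'aaaaaaaabbbbbbbb'
Counting: 8 a's and 8 b's
Check: 8 == 8? Yes
Derivation (S -> aSb applied 7 time(s), then S -> ab): S => aSb => aaSbb => aaaSbbb => aaaaSbbbb => aaaaaSbbbbb => aaaaaaSbbbbbb => aaaaaaaSbbbbbbb => aaaaaaaabbbbbbbb
Accepted

1


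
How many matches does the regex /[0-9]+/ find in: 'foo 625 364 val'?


Pattern: /[0-9]+/ (int literals)
Input: 'foo 625 364 val'
Scanning for matches:
  Match 1: '625'
  Match 2: '364'
Total matches: 2

2


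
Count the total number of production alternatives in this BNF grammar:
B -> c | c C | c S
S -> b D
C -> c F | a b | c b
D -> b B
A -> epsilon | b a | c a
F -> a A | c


Counting alternatives per rule:
  B: 3 alternative(s)
  S: 1 alternative(s)
  C: 3 alternative(s)
  D: 1 alternative(s)
  A: 3 alternative(s)
  F: 2 alternative(s)
Sum: 3 + 1 + 3 + 1 + 3 + 2 = 13

13


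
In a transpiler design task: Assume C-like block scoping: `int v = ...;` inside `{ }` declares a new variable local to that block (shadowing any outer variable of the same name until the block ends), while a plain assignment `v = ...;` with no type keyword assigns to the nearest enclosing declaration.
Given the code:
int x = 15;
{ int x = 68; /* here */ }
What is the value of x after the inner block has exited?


Analyzing scoping rules:
Outer scope: declares x = 15
Inner block: 'int x = 68;' declares a NEW x that shadows the outer one
When the block exits the inner x goes out of scope; the outer x was never modified -> 15
Result: 15

15


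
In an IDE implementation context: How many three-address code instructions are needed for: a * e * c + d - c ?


Expression: a * e * c + d - c
Generating three-address code (respecting * over +/- precedence):
  Instruction 1: t1 = a * e
  Instruction 2: t2 = t1 * c
  Instruction 3: t3 = t2 + d
  Instruction 4: t4 = t3 - c
Total instructions: 4

4


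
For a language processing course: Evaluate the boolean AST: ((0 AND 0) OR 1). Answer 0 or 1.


Step 1: Evaluate inner node
  0 AND 0 = 0
Step 2: Evaluate root node
  0 OR 1 = 1

1


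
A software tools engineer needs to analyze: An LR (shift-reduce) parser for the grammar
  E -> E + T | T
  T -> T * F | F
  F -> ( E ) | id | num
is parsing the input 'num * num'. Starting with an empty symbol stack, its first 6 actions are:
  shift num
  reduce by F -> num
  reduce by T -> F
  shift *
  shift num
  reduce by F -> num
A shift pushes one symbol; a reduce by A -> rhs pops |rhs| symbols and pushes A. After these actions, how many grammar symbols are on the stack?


Tracking the symbol stack through each action:
  Action 1: shift 'num' : push -> stack = [num] (size 1)
  Action 2: reduce by F -> num : pop 1, push F -> stack = [F] (size 1)
  Action 3: reduce by T -> F : pop 1, push T -> stack = [T] (size 1)
  Action 4: shift '*' : push -> stack = [T, *] (size 2)
  Action 5: shift 'num' : push -> stack = [T, *, num] (size 3)
  Action 6: reduce by F -> num : pop 1, push F -> stack = [T, *, F] (size 3)
Final stack size: 3

3


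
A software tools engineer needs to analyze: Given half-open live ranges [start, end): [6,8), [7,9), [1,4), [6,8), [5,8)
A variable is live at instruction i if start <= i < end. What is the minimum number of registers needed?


Live ranges:
  Var0: [6, 8)
  Var1: [7, 9)
  Var2: [1, 4)
  Var3: [6, 8)
  Var4: [5, 8)
Sweep-line events (position, delta, active):
  pos=1 start -> active=1
  pos=4 end -> active=0
  pos=5 start -> active=1
  pos=6 start -> active=2
  pos=6 start -> active=3
  pos=7 start -> active=4
  pos=8 end -> active=3
  pos=8 end -> active=2
  pos=8 end -> active=1
  pos=9 end -> active=0
Maximum simultaneous active: 4
Minimum registers needed: 4

4


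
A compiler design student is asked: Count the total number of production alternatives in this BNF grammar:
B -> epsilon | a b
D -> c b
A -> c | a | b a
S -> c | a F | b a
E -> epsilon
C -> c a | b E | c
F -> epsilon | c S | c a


Counting alternatives per rule:
  B: 2 alternative(s)
  D: 1 alternative(s)
  A: 3 alternative(s)
  S: 3 alternative(s)
  E: 1 alternative(s)
  C: 3 alternative(s)
  F: 3 alternative(s)
Sum: 2 + 1 + 3 + 3 + 1 + 3 + 3 = 16

16


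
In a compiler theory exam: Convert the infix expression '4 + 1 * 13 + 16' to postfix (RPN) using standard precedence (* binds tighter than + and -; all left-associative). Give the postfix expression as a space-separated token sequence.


Applying the shunting-yard algorithm:
  Operand 4 -> output
  Push '+' onto operator stack -> op-stack: [+]
  Operand 1 -> output
  Push '*' onto operator stack -> op-stack: [+, *]
  Operand 13 -> output
  See '+' (prec 1); top '*' (prec 2) >= it -> pop '*' to output
  See '+' (prec 1); top '+' (prec 1) >= it -> pop '+' to output
  Push '+' onto operator stack -> op-stack: [+]
  Operand 16 -> output
  End of input: pop '+' to output
Postfix result: 4 1 13 * + 16 +

4 1 13 * + 16 +


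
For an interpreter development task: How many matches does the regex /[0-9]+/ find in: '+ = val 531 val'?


Pattern: /[0-9]+/ (int literals)
Input: '+ = val 531 val'
Scanning for matches:
  Match 1: '531'
Total matches: 1

1


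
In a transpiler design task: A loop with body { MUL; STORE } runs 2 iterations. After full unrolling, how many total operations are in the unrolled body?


Loop body operations: MUL, STORE (2 ops per iteration)
Unrolling 2 iterations:
  Iteration 1: MUL, STORE (2 ops)
  Iteration 2: MUL, STORE (2 ops)
Total: 2 iterations * 2 ops/iter = 4 operations

4


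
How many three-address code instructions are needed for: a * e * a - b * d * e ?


Expression: a * e * a - b * d * e
Generating three-address code (respecting * over +/- precedence):
  Instruction 1: t1 = a * e
  Instruction 2: t2 = t1 * a
  Instruction 3: t3 = b * d
  Instruction 4: t4 = t3 * e
  Instruction 5: t5 = t2 - t4
Total instructions: 5

5


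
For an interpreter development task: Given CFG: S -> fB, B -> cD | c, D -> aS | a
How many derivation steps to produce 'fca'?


Grammar: S -> fB, B -> cD | c, D -> aS | a
Deriving 'fca':
Step 1: S -> fB => fB
Step 2: B -> cD => fcD
Step 3: D -> a => fca
Total derivation steps: 3

3


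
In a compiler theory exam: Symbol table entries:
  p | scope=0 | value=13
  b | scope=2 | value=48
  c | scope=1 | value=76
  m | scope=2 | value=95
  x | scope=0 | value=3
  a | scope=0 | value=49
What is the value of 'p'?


Searching symbol table for 'p':
  p | scope=0 | value=13 <- MATCH
  b | scope=2 | value=48
  c | scope=1 | value=76
  m | scope=2 | value=95
  x | scope=0 | value=3
  a | scope=0 | value=49
Found 'p' at scope 0 with value 13

13


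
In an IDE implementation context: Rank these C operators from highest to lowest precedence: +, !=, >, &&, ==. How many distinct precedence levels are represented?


Looking up precedence for each operator:
  + -> precedence 5
  != -> precedence 3
  > -> precedence 4
  && -> precedence 2
  == -> precedence 3
Sorted highest to lowest: +, >, !=, ==, &&
Distinct precedence values: [5, 4, 3, 2]
Number of distinct levels: 4

4


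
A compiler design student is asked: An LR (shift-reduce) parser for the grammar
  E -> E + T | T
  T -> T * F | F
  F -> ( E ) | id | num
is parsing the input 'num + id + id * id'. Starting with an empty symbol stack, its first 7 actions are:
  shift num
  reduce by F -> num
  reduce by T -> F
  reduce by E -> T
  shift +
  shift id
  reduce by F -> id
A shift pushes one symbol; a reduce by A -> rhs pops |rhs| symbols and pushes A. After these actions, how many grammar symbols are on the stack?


Tracking the symbol stack through each action:
  Action 1: shift 'num' : push -> stack = [num] (size 1)
  Action 2: reduce by F -> num : pop 1, push F -> stack = [F] (size 1)
  Action 3: reduce by T -> F : pop 1, push T -> stack = [T] (size 1)
  Action 4: reduce by E -> T : pop 1, push E -> stack = [E] (size 1)
  Action 5: shift '+' : push -> stack = [E, +] (size 2)
  Action 6: shift 'id' : push -> stack = [E, +, id] (size 3)
  Action 7: reduce by F -> id : pop 1, push F -> stack = [E, +, F] (size 3)
Final stack size: 3

3


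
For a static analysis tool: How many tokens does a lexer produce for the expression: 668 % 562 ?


Scanning '668 % 562'
Token 1: '668' -> integer_literal
Token 2: '%' -> operator
Token 3: '562' -> integer_literal
Total tokens: 3

3


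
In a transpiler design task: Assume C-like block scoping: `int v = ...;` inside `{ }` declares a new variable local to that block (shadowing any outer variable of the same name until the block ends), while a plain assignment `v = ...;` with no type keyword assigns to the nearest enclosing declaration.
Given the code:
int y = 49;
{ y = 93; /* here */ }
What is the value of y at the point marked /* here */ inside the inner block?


Analyzing scoping rules:
Outer scope: declares y = 49
Inner block: 'y = 93;' has no type keyword, so it is an assignment to the outer y (no shadowing)
Inside the block, after the assignment -> 93
Result: 93

93


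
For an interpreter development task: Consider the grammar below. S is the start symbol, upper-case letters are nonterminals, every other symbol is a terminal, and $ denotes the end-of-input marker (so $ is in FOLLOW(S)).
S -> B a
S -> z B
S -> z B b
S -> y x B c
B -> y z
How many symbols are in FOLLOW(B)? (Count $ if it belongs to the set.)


S is the start symbol and does not occur in any rule body, so FOLLOW(S) = {$}.
Examining every occurrence of B in a rule body:
  S -> B a : B is followed by terminal 'a' -> add 'a'
  S -> z B : B is at the right end -> add FOLLOW(S) = {$}
  S -> z B b : B is followed by terminal 'b' -> add 'b'
  S -> y x B c : B is followed by terminal 'c' -> add 'c'
  B -> y z : B does not occur in the body -> contributes nothing
FOLLOW(B) = {a, b, c, $}
Count: 4

4


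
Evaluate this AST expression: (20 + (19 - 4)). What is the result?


Expression: (20 + (19 - 4))
Evaluating step by step:
  19 - 4 = 15
  20 + 15 = 35
Result: 35

35


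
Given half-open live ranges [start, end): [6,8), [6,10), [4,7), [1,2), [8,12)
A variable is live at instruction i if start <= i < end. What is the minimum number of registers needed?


Live ranges:
  Var0: [6, 8)
  Var1: [6, 10)
  Var2: [4, 7)
  Var3: [1, 2)
  Var4: [8, 12)
Sweep-line events (position, delta, active):
  pos=1 start -> active=1
  pos=2 end -> active=0
  pos=4 start -> active=1
  pos=6 start -> active=2
  pos=6 start -> active=3
  pos=7 end -> active=2
  pos=8 end -> active=1
  pos=8 start -> active=2
  pos=10 end -> active=1
  pos=12 end -> active=0
Maximum simultaneous active: 3
Minimum registers needed: 3

3


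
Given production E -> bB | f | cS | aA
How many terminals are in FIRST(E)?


Production: E -> bB | f | cS | aA
Examining each alternative for leading terminals:
  E -> bB : first terminal = 'b'
  E -> f : first terminal = 'f'
  E -> cS : first terminal = 'c'
  E -> aA : first terminal = 'a'
FIRST(E) = {a, b, c, f}
Count: 4

4


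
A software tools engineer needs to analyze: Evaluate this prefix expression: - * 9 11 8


Parsing prefix expression: - * 9 11 8
Step 1: Innermost operation '* 9 11'
  9 * 11 = 99
Step 2: Outer operation '- [99] 8'
  99 - 8 = 91

91


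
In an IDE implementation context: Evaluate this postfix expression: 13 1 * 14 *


Processing tokens left to right:
Push 13, Push 1
Pop 13 and 1, compute 13 * 1 = 13, push 13
Push 14
Pop 13 and 14, compute 13 * 14 = 182, push 182
Stack result: 182

182


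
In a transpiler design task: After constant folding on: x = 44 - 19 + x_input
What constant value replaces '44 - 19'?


Identifying constant sub-expression:
  Original: x = 44 - 19 + x_input
  44 and 19 are both compile-time constants
  Evaluating: 44 - 19 = 25
  After folding: x = 25 + x_input

25


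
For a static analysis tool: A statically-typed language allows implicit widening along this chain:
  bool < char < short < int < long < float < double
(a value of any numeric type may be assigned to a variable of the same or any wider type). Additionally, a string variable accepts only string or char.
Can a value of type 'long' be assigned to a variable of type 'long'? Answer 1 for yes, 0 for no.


Target variable type: long
Source value type: long
Numeric ranks: long=4, long=4
Widening allowed iff rank(source) <= rank(target): 4 <= 4? Yes
Result: 1

1


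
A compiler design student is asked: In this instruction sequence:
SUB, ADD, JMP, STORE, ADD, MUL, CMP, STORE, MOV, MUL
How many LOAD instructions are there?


Scanning instruction sequence for LOAD:
  Position 1: SUB
  Position 2: ADD
  Position 3: JMP
  Position 4: STORE
  Position 5: ADD
  Position 6: MUL
  Position 7: CMP
  Position 8: STORE
  Position 9: MOV
  Position 10: MUL
Matches at positions: []
Total LOAD count: 0

0


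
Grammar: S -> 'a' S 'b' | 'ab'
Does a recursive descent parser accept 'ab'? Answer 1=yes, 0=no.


Grammar accepts strings of the form a^n b^n (n >= 1)
Word: 'ab'
Counting: 1 a's and 1 b's
Check: 1 == 1? Yes
Derivation (S -> aSb applied 0 time(s), then S -> ab): S => ab
Accepted

1


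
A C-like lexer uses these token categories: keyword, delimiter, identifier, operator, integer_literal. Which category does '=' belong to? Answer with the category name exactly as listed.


Token: '='
Checking categories:
  identifier: no
  integer_literal: no
  operator: YES
  keyword: no
  delimiter: no
Category: operator

operator


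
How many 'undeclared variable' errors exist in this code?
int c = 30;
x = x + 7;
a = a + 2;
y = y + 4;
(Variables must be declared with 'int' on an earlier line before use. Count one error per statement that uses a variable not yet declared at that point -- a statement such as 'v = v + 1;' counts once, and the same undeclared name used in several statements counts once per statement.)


Scanning code line by line:
  Line 1: declare 'c' -> declared = ['c']
  Line 2: use 'x' -> ERROR (undeclared)
  Line 3: use 'a' -> ERROR (undeclared)
  Line 4: use 'y' -> ERROR (undeclared)
Total undeclared variable errors: 3

3


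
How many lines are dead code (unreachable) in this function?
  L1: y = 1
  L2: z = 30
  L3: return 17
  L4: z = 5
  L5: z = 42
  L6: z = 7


Analyzing control flow:
  L1: reachable (before return)
  L2: reachable (before return)
  L3: reachable (return statement)
  L4: DEAD (after return at L3)
  L5: DEAD (after return at L3)
  L6: DEAD (after return at L3)
Return at L3, total lines = 6
Dead lines: L4 through L6
Count: 3

3


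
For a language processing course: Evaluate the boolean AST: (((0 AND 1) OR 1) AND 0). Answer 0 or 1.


Step 1: Evaluate inner node
  0 AND 1 = 0
Step 2: Evaluate next node
  0 OR 1 = 1
Step 3: Evaluate root node
  1 AND 0 = 0

0


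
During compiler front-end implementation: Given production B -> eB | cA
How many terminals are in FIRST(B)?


Production: B -> eB | cA
Examining each alternative for leading terminals:
  B -> eB : first terminal = 'e'
  B -> cA : first terminal = 'c'
FIRST(B) = {c, e}
Count: 2

2


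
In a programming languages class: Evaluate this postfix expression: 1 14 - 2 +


Processing tokens left to right:
Push 1, Push 14
Pop 1 and 14, compute 1 - 14 = -13, push -13
Push 2
Pop -13 and 2, compute -13 + 2 = -11, push -11
Stack result: -11

-11


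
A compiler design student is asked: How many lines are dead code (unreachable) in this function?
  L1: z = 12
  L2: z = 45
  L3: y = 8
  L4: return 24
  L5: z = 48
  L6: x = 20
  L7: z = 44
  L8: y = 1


Analyzing control flow:
  L1: reachable (before return)
  L2: reachable (before return)
  L3: reachable (before return)
  L4: reachable (return statement)
  L5: DEAD (after return at L4)
  L6: DEAD (after return at L4)
  L7: DEAD (after return at L4)
  L8: DEAD (after return at L4)
Return at L4, total lines = 8
Dead lines: L5 through L8
Count: 4

4


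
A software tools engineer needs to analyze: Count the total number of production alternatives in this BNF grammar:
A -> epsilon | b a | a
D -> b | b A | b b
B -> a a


Counting alternatives per rule:
  A: 3 alternative(s)
  D: 3 alternative(s)
  B: 1 alternative(s)
Sum: 3 + 3 + 1 = 7

7


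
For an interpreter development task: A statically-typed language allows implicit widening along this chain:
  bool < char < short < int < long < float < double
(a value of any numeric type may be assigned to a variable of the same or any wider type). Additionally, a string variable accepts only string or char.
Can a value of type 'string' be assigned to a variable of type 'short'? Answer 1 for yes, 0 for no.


Target variable type: short
Source value type: string
Rule: string cannot widen to any numeric type
Result: 0

0


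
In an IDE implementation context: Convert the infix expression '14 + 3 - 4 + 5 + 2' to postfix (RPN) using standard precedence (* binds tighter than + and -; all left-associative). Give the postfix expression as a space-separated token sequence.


Applying the shunting-yard algorithm:
  Operand 14 -> output
  Push '+' onto operator stack -> op-stack: [+]
  Operand 3 -> output
  See '-' (prec 1); top '+' (prec 1) >= it -> pop '+' to output
  Push '-' onto operator stack -> op-stack: [-]
  Operand 4 -> output
  See '+' (prec 1); top '-' (prec 1) >= it -> pop '-' to output
  Push '+' onto operator stack -> op-stack: [+]
  Operand 5 -> output
  See '+' (prec 1); top '+' (prec 1) >= it -> pop '+' to output
  Push '+' onto operator stack -> op-stack: [+]
  Operand 2 -> output
  End of input: pop '+' to output
Postfix result: 14 3 + 4 - 5 + 2 +

14 3 + 4 - 5 + 2 +


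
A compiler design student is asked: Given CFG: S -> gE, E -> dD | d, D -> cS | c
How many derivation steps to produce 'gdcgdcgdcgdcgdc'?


Grammar: S -> gE, E -> dD | d, D -> cS | c
Deriving 'gdcgdcgdcgdcgdc':
Step 1: S -> gE => gE
Step 2: E -> dD => gdD
Step 3: D -> cS => gdcS
Step 4: S -> gE => gdcgE
Step 5: E -> dD => gdcgdD
Step 6: D -> cS => gdcgdcS
Step 7: S -> gE => gdcgdcgE
Step 8: E -> dD => gdcgdcgdD
Step 9: D -> cS => gdcgdcgdcS
Step 10: S -> gE => gdcgdcgdcgE
Step 11: E -> dD => gdcgdcgdcgdD
Step 12: D -> cS => gdcgdcgdcgdcS
Step 13: S -> gE => gdcgdcgdcgdcgE
Step 14: E -> dD => gdcgdcgdcgdcgdD
Step 15: D -> c => gdcgdcgdcgdcgdc
Total derivation steps: 15

15


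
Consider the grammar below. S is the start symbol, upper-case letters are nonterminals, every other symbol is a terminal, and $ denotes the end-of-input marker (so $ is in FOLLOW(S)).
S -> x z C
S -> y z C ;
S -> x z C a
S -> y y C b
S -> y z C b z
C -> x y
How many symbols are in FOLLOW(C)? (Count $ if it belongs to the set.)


S is the start symbol and does not occur in any rule body, so FOLLOW(S) = {$}.
Examining every occurrence of C in a rule body:
  S -> x z C : C is at the right end -> add FOLLOW(S) = {$}
  S -> y z C ; : C is followed by terminal ';' -> add ';'
  S -> x z C a : C is followed by terminal 'a' -> add 'a'
  S -> y y C b : C is followed by terminal 'b' -> add 'b'
  S -> y z C b z : C is followed by terminal 'b' -> add 'b' (already in the set)
  C -> x y : C does not occur in the body -> contributes nothing
FOLLOW(C) = {;, a, b, $}
Count: 4

4


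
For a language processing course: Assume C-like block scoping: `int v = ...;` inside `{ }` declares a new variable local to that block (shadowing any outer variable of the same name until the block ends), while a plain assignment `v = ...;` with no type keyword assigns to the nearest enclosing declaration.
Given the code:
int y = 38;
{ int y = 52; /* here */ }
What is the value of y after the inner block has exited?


Analyzing scoping rules:
Outer scope: declares y = 38
Inner block: 'int y = 52;' declares a NEW y that shadows the outer one
When the block exits the inner y goes out of scope; the outer y was never modified -> 38
Result: 38

38


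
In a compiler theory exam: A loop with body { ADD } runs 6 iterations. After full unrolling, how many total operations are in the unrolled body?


Loop body operations: ADD (1 op per iteration)
Unrolling 6 iterations:
  Iteration 1: ADD (1 ops)
  Iteration 2: ADD (1 ops)
  Iteration 3: ADD (1 ops)
  Iteration 4: ADD (1 ops)
  Iteration 5: ADD (1 ops)
  Iteration 6: ADD (1 ops)
Total: 6 iterations * 1 ops/iter = 6 operations

6


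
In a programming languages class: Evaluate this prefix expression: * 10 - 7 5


Parsing prefix expression: * 10 - 7 5
Step 1: Innermost operation '- 7 5'
  7 - 5 = 2
Step 2: Outer operation '* 10 [2]'
  10 * 2 = 20

20


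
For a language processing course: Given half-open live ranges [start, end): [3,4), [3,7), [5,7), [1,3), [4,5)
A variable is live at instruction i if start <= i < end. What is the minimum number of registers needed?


Live ranges:
  Var0: [3, 4)
  Var1: [3, 7)
  Var2: [5, 7)
  Var3: [1, 3)
  Var4: [4, 5)
Sweep-line events (position, delta, active):
  pos=1 start -> active=1
  pos=3 end -> active=0
  pos=3 start -> active=1
  pos=3 start -> active=2
  pos=4 end -> active=1
  pos=4 start -> active=2
  pos=5 end -> active=1
  pos=5 start -> active=2
  pos=7 end -> active=1
  pos=7 end -> active=0
Maximum simultaneous active: 2
Minimum registers needed: 2

2


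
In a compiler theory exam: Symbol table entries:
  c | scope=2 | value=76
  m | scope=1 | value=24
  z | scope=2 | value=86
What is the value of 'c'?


Searching symbol table for 'c':
  c | scope=2 | value=76 <- MATCH
  m | scope=1 | value=24
  z | scope=2 | value=86
Found 'c' at scope 2 with value 76

76


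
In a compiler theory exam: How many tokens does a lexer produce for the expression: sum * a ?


Scanning 'sum * a'
Token 1: 'sum' -> identifier
Token 2: '*' -> operator
Token 3: 'a' -> identifier
Total tokens: 3

3


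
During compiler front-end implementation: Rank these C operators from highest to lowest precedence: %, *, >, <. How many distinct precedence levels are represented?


Looking up precedence for each operator:
  % -> precedence 6
  * -> precedence 6
  > -> precedence 4
  < -> precedence 4
Sorted highest to lowest: %, *, >, <
Distinct precedence values: [6, 4]
Number of distinct levels: 2

2


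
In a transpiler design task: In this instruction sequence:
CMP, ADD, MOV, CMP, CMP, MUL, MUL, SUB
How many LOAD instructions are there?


Scanning instruction sequence for LOAD:
  Position 1: CMP
  Position 2: ADD
  Position 3: MOV
  Position 4: CMP
  Position 5: CMP
  Position 6: MUL
  Position 7: MUL
  Position 8: SUB
Matches at positions: []
Total LOAD count: 0

0


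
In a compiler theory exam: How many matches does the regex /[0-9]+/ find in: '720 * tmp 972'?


Pattern: /[0-9]+/ (int literals)
Input: '720 * tmp 972'
Scanning for matches:
  Match 1: '720'
  Match 2: '972'
Total matches: 2

2


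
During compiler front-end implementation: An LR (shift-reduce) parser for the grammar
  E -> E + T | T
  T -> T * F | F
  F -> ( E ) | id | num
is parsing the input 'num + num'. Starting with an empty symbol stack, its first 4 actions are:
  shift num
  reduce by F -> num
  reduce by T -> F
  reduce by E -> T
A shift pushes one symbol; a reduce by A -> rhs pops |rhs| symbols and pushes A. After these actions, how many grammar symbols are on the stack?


Tracking the symbol stack through each action:
  Action 1: shift 'num' : push -> stack = [num] (size 1)
  Action 2: reduce by F -> num : pop 1, push F -> stack = [F] (size 1)
  Action 3: reduce by T -> F : pop 1, push T -> stack = [T] (size 1)
  Action 4: reduce by E -> T : pop 1, push E -> stack = [E] (size 1)
Final stack size: 1

1


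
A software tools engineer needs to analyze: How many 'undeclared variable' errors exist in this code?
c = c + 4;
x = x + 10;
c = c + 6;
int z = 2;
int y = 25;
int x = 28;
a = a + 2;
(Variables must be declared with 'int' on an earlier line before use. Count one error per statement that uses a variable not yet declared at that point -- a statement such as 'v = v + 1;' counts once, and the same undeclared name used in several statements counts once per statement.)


Scanning code line by line:
  Line 1: use 'c' -> ERROR (undeclared)
  Line 2: use 'x' -> ERROR (undeclared)
  Line 3: use 'c' -> ERROR (undeclared)
  Line 4: declare 'z' -> declared = ['z']
  Line 5: declare 'y' -> declared = ['y', 'z']
  Line 6: declare 'x' -> declared = ['x', 'y', 'z']
  Line 7: use 'a' -> ERROR (undeclared)
Total undeclared variable errors: 4

4


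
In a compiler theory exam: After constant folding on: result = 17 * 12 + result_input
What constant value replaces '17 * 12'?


Identifying constant sub-expression:
  Original: result = 17 * 12 + result_input
  17 and 12 are both compile-time constants
  Evaluating: 17 * 12 = 204
  After folding: result = 204 + result_input

204


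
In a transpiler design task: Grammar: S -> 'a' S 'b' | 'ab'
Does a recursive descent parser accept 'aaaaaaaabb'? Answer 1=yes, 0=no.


Grammar accepts strings of the form a^n b^n (n >= 1)
Word: 'aaaaaaaabb'
Counting: 8 a's and 2 b's
Check: 8 == 2? No
Mismatch: a-count != b-count
Rejected

0


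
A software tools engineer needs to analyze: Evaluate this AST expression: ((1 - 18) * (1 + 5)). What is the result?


Expression: ((1 - 18) * (1 + 5))
Evaluating step by step:
  1 - 18 = -17
  1 + 5 = 6
  -17 * 6 = -102
Result: -102

-102


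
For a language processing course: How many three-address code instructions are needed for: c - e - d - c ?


Expression: c - e - d - c
Generating three-address code (respecting * over +/- precedence):
  Instruction 1: t1 = c - e
  Instruction 2: t2 = t1 - d
  Instruction 3: t3 = t2 - c
Total instructions: 3

3


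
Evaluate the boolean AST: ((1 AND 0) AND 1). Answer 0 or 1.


Step 1: Evaluate inner node
  1 AND 0 = 0
Step 2: Evaluate root node
  0 AND 1 = 0

0


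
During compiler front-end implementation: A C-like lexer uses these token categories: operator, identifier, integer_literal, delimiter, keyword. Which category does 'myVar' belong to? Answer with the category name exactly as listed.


Token: 'myVar'
Checking categories:
  identifier: YES
  integer_literal: no
  operator: no
  keyword: no
  delimiter: no
Category: identifier

identifier


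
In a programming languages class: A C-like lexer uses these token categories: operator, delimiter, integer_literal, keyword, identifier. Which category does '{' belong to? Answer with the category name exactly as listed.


Token: '{'
Checking categories:
  identifier: no
  integer_literal: no
  operator: no
  keyword: no
  delimiter: YES
Category: delimiter

delimiter


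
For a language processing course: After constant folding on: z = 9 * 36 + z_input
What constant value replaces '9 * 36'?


Identifying constant sub-expression:
  Original: z = 9 * 36 + z_input
  9 and 36 are both compile-time constants
  Evaluating: 9 * 36 = 324
  After folding: z = 324 + z_input

324


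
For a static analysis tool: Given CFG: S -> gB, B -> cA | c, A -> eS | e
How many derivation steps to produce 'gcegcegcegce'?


Grammar: S -> gB, B -> cA | c, A -> eS | e
Deriving 'gcegcegcegce':
Step 1: S -> gB => gB
Step 2: B -> cA => gcA
Step 3: A -> eS => gceS
Step 4: S -> gB => gcegB
Step 5: B -> cA => gcegcA
Step 6: A -> eS => gcegceS
Step 7: S -> gB => gcegcegB
Step 8: B -> cA => gcegcegcA
Step 9: A -> eS => gcegcegceS
Step 10: S -> gB => gcegcegcegB
Step 11: B -> cA => gcegcegcegcA
Step 12: A -> e => gcegcegcegce
Total derivation steps: 12

12


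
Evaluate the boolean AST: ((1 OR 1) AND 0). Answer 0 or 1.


Step 1: Evaluate inner node
  1 OR 1 = 1
Step 2: Evaluate root node
  1 AND 0 = 0

0


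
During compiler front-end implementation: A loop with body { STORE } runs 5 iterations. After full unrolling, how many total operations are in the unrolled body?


Loop body operations: STORE (1 op per iteration)
Unrolling 5 iterations:
  Iteration 1: STORE (1 ops)
  Iteration 2: STORE (1 ops)
  Iteration 3: STORE (1 ops)
  Iteration 4: STORE (1 ops)
  Iteration 5: STORE (1 ops)
Total: 5 iterations * 1 ops/iter = 5 operations

5


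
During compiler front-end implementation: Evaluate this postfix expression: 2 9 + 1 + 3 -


Processing tokens left to right:
Push 2, Push 9
Pop 2 and 9, compute 2 + 9 = 11, push 11
Push 1
Pop 11 and 1, compute 11 + 1 = 12, push 12
Push 3
Pop 12 and 3, compute 12 - 3 = 9, push 9
Stack result: 9

9


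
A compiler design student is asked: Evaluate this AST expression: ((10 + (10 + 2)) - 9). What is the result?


Expression: ((10 + (10 + 2)) - 9)
Evaluating step by step:
  10 + 2 = 12
  10 + 12 = 22
  22 - 9 = 13
Result: 13

13


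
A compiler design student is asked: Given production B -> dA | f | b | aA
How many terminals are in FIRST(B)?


Production: B -> dA | f | b | aA
Examining each alternative for leading terminals:
  B -> dA : first terminal = 'd'
  B -> f : first terminal = 'f'
  B -> b : first terminal = 'b'
  B -> aA : first terminal = 'a'
FIRST(B) = {a, b, d, f}
Count: 4

4


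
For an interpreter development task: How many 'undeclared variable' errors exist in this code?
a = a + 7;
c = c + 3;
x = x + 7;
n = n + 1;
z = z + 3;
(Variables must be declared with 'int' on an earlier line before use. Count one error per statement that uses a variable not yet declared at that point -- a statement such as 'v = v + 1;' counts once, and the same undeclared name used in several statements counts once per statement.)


Scanning code line by line:
  Line 1: use 'a' -> ERROR (undeclared)
  Line 2: use 'c' -> ERROR (undeclared)
  Line 3: use 'x' -> ERROR (undeclared)
  Line 4: use 'n' -> ERROR (undeclared)
  Line 5: use 'z' -> ERROR (undeclared)
Total undeclared variable errors: 5

5


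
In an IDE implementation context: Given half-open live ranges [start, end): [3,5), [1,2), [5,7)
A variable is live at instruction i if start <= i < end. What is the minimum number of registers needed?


Live ranges:
  Var0: [3, 5)
  Var1: [1, 2)
  Var2: [5, 7)
Sweep-line events (position, delta, active):
  pos=1 start -> active=1
  pos=2 end -> active=0
  pos=3 start -> active=1
  pos=5 end -> active=0
  pos=5 start -> active=1
  pos=7 end -> active=0
Maximum simultaneous active: 1
Minimum registers needed: 1

1


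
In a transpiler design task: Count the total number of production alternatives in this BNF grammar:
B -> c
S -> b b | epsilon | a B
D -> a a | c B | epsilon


Counting alternatives per rule:
  B: 1 alternative(s)
  S: 3 alternative(s)
  D: 3 alternative(s)
Sum: 1 + 3 + 3 = 7

7


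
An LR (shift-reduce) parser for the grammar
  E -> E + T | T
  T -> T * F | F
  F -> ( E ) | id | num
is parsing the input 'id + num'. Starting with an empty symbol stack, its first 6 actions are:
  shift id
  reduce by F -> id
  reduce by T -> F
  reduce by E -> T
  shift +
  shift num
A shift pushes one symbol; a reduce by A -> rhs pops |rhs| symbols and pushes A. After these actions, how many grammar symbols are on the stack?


Tracking the symbol stack through each action:
  Action 1: shift 'id' : push -> stack = [id] (size 1)
  Action 2: reduce by F -> id : pop 1, push F -> stack = [F] (size 1)
  Action 3: reduce by T -> F : pop 1, push T -> stack = [T] (size 1)
  Action 4: reduce by E -> T : pop 1, push E -> stack = [E] (size 1)
  Action 5: shift '+' : push -> stack = [E, +] (size 2)
  Action 6: shift 'num' : push -> stack = [E, +, num] (size 3)
Final stack size: 3

3


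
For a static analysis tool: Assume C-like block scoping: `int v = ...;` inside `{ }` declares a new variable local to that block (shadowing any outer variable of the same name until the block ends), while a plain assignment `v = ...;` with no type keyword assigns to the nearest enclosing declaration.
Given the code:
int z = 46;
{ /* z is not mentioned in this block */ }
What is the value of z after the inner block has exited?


Analyzing scoping rules:
Outer scope: declares z = 46
Inner block: z is neither redeclared nor assigned -> unchanged
After the block -> 46
Result: 46

46


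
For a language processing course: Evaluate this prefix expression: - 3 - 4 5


Parsing prefix expression: - 3 - 4 5
Step 1: Innermost operation '- 4 5'
  4 - 5 = -1
Step 2: Outer operation '- 3 [-1]'
  3 - -1 = 4

4


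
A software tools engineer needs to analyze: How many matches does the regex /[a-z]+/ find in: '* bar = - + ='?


Pattern: /[a-z]+/ (identifiers)
Input: '* bar = - + ='
Scanning for matches:
  Match 1: 'bar'
Total matches: 1

1


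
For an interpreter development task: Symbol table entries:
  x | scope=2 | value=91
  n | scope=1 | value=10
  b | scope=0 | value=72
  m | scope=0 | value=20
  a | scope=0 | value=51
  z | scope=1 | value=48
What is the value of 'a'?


Searching symbol table for 'a':
  x | scope=2 | value=91
  n | scope=1 | value=10
  b | scope=0 | value=72
  m | scope=0 | value=20
  a | scope=0 | value=51 <- MATCH
  z | scope=1 | value=48
Found 'a' at scope 0 with value 51

51


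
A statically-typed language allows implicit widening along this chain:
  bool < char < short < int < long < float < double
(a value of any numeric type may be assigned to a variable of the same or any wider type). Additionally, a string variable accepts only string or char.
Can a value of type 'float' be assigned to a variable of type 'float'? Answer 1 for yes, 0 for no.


Target variable type: float
Source value type: float
Numeric ranks: float=5, float=5
Widening allowed iff rank(source) <= rank(target): 5 <= 5? Yes
Result: 1

1


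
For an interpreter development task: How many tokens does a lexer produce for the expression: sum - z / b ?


Scanning 'sum - z / b'
Token 1: 'sum' -> identifier
Token 2: '-' -> operator
Token 3: 'z' -> identifier
Token 4: '/' -> operator
Token 5: 'b' -> identifier
Total tokens: 5

5


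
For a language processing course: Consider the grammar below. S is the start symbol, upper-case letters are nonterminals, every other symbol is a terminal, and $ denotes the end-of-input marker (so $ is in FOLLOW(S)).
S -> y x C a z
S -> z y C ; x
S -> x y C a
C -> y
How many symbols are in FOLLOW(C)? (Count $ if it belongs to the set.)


S is the start symbol and does not occur in any rule body, so FOLLOW(S) = {$}.
Examining every occurrence of C in a rule body:
  S -> y x C a z : C is followed by terminal 'a' -> add 'a'
  S -> z y C ; x : C is followed by terminal ';' -> add ';'
  S -> x y C a : C is followed by terminal 'a' -> add 'a' (already in the set)
  C -> y : C does not occur in the body -> contributes nothing
FOLLOW(C) = {;, a}
Count: 2

2


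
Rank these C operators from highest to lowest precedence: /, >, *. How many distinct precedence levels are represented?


Looking up precedence for each operator:
  / -> precedence 6
  > -> precedence 4
  * -> precedence 6
Sorted highest to lowest: /, *, >
Distinct precedence values: [6, 4]
Number of distinct levels: 2

2


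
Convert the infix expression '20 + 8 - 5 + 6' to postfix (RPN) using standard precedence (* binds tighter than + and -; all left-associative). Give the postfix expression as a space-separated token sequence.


Applying the shunting-yard algorithm:
  Operand 20 -> output
  Push '+' onto operator stack -> op-stack: [+]
  Operand 8 -> output
  See '-' (prec 1); top '+' (prec 1) >= it -> pop '+' to output
  Push '-' onto operator stack -> op-stack: [-]
  Operand 5 -> output
  See '+' (prec 1); top '-' (prec 1) >= it -> pop '-' to output
  Push '+' onto operator stack -> op-stack: [+]
  Operand 6 -> output
  End of input: pop '+' to output
Postfix result: 20 8 + 5 - 6 +

20 8 + 5 - 6 +


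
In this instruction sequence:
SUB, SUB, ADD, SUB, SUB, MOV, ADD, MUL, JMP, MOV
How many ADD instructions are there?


Scanning instruction sequence for ADD:
  Position 1: SUB
  Position 2: SUB
  Position 3: ADD <- MATCH
  Position 4: SUB
  Position 5: SUB
  Position 6: MOV
  Position 7: ADD <- MATCH
  Position 8: MUL
  Position 9: JMP
  Position 10: MOV
Matches at positions: [3, 7]
Total ADD count: 2

2


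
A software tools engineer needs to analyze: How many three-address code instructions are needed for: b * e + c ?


Expression: b * e + c
Generating three-address code (respecting * over +/- precedence):
  Instruction 1: t1 = b * e
  Instruction 2: t2 = t1 + c
Total instructions: 2

2


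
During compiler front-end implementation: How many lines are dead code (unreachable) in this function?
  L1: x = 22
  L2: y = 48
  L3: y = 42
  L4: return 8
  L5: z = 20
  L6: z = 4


Analyzing control flow:
  L1: reachable (before return)
  L2: reachable (before return)
  L3: reachable (before return)
  L4: reachable (return statement)
  L5: DEAD (after return at L4)
  L6: DEAD (after return at L4)
Return at L4, total lines = 6
Dead lines: L5 through L6
Count: 2

2


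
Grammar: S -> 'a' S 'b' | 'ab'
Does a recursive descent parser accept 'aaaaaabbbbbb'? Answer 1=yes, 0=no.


Grammar accepts strings of the form a^n b^n (n >= 1)
Word: 'aaaaaabbbbbb'
Counting: 6 a's and 6 b's
Check: 6 == 6? Yes
Derivation (S -> aSb applied 5 time(s), then S -> ab): S => aSb => aaSbb => aaaSbbb => aaaaSbbbb => aaaaaSbbbbb => aaaaaabbbbbb
Accepted

1


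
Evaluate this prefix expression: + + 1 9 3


Parsing prefix expression: + + 1 9 3
Step 1: Innermost operation '+ 1 9'
  1 + 9 = 10
Step 2: Outer operation '+ [10] 3'
  10 + 3 = 13

13


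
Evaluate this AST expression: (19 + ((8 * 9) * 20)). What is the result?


Expression: (19 + ((8 * 9) * 20))
Evaluating step by step:
  8 * 9 = 72
  72 * 20 = 1440
  19 + 1440 = 1459
Result: 1459

1459


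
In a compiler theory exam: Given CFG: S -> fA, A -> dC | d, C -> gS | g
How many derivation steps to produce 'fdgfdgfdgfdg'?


Grammar: S -> fA, A -> dC | d, C -> gS | g
Deriving 'fdgfdgfdgfdg':
Step 1: S -> fA => fA
Step 2: A -> dC => fdC
Step 3: C -> gS => fdgS
Step 4: S -> fA => fdgfA
Step 5: A -> dC => fdgfdC
Step 6: C -> gS => fdgfdgS
Step 7: S -> fA => fdgfdgfA
Step 8: A -> dC => fdgfdgfdC
Step 9: C -> gS => fdgfdgfdgS
Step 10: S -> fA => fdgfdgfdgfA
Step 11: A -> dC => fdgfdgfdgfdC
Step 12: C -> g => fdgfdgfdgfdg
Total derivation steps: 12

12


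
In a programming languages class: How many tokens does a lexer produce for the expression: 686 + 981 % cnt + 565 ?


Scanning '686 + 981 % cnt + 565'
Token 1: '686' -> integer_literal
Token 2: '+' -> operator
Token 3: '981' -> integer_literal
Token 4: '%' -> operator
Token 5: 'cnt' -> identifier
Token 6: '+' -> operator
Token 7: '565' -> integer_literal
Total tokens: 7

7


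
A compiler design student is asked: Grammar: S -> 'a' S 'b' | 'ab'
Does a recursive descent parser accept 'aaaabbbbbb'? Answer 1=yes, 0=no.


Grammar accepts strings of the form a^n b^n (n >= 1)
Word: 'aaaabbbbbb'
Counting: 4 a's and 6 b's
Check: 4 == 6? No
Mismatch: a-count != b-count
Rejected

0


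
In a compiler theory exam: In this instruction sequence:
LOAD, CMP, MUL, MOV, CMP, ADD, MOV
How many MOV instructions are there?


Scanning instruction sequence for MOV:
  Position 1: LOAD
  Position 2: CMP
  Position 3: MUL
  Position 4: MOV <- MATCH
  Position 5: CMP
  Position 6: ADD
  Position 7: MOV <- MATCH
Matches at positions: [4, 7]
Total MOV count: 2

2
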